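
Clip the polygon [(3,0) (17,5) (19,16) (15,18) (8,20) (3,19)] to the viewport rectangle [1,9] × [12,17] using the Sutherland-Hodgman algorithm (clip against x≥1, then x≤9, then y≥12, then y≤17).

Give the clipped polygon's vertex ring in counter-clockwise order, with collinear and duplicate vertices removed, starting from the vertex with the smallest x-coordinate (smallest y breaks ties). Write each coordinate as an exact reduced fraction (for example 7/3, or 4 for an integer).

Clipped polygon: [(3,12) (9,12) (9,17) (3,17)]

1. After x ≥ 1: [(3,0) (17,5) (19,16) (15,18) (8,20) (3,19)]
2. After x ≤ 9: [(3,0) (9,15/7) (9,138/7) (8,20) (3,19)]
3. After y ≥ 12: [(3,12) (9,12) (9,138/7) (8,20) (3,19)]
4. After y ≤ 17: [(3,17) (3,12) (9,12) (9,17)]
5. Canonical ring: [(3,12) (9,12) (9,17) (3,17)]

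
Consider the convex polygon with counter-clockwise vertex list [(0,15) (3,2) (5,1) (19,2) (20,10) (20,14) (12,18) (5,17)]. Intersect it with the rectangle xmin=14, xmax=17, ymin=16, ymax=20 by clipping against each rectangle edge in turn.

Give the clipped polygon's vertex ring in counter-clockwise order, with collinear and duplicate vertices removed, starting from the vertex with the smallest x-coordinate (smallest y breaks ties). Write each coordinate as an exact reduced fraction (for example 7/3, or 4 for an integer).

1. After x ≥ 14: [(14,23/14) (19,2) (20,10) (20,14) (14,17)]
2. After x ≤ 17: [(14,23/14) (17,13/7) (17,31/2) (14,17)]
3. After y ≥ 16: [(14,16) (16,16) (14,17)]
4. After y ≤ 20: [(14,16) (16,16) (14,17)]
5. Canonical ring: [(14,16) (16,16) (14,17)]

Clipped polygon: [(14,16) (16,16) (14,17)]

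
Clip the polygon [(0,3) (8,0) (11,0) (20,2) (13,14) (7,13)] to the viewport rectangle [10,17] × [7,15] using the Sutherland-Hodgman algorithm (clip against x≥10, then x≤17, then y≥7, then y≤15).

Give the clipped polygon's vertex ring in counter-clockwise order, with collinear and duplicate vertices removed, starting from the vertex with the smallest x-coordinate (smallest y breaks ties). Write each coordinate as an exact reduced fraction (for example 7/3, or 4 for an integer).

Clipped polygon: [(10,7) (17,7) (17,50/7) (13,14) (10,27/2)]

1. After x ≥ 10: [(10,0) (11,0) (20,2) (13,14) (10,27/2)]
2. After x ≤ 17: [(10,0) (11,0) (17,4/3) (17,50/7) (13,14) (10,27/2)]
3. After y ≥ 7: [(10,7) (17,7) (17,50/7) (13,14) (10,27/2)]
4. After y ≤ 15: [(10,7) (17,7) (17,50/7) (13,14) (10,27/2)]
5. Canonical ring: [(10,7) (17,7) (17,50/7) (13,14) (10,27/2)]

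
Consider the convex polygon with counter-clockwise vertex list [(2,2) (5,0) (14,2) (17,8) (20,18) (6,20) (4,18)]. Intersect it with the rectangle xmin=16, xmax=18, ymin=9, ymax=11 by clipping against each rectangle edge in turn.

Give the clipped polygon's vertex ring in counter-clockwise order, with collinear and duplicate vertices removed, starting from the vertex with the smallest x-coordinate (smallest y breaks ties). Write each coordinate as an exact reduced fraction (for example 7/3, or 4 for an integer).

Clipped polygon: [(16,9) (173/10,9) (179/10,11) (16,11)]

1. After x ≥ 16: [(16,6) (17,8) (20,18) (16,130/7)]
2. After x ≤ 18: [(16,6) (17,8) (18,34/3) (18,128/7) (16,130/7)]
3. After y ≥ 9: [(16,9) (173/10,9) (18,34/3) (18,128/7) (16,130/7)]
4. After y ≤ 11: [(16,11) (16,9) (173/10,9) (179/10,11)]
5. Canonical ring: [(16,9) (173/10,9) (179/10,11) (16,11)]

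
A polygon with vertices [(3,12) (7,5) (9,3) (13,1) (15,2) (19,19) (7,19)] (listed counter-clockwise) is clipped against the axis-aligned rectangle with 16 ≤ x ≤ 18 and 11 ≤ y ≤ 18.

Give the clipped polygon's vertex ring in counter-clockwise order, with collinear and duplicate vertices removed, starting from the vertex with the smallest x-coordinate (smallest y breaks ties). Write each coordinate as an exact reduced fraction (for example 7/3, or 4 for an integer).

1. After x ≥ 16: [(16,25/4) (19,19) (16,19)]
2. After x ≤ 18: [(16,25/4) (18,59/4) (18,19) (16,19)]
3. After y ≥ 11: [(16,11) (291/17,11) (18,59/4) (18,19) (16,19)]
4. After y ≤ 18: [(16,18) (16,11) (291/17,11) (18,59/4) (18,18)]
5. Canonical ring: [(16,11) (291/17,11) (18,59/4) (18,18) (16,18)]

Clipped polygon: [(16,11) (291/17,11) (18,59/4) (18,18) (16,18)]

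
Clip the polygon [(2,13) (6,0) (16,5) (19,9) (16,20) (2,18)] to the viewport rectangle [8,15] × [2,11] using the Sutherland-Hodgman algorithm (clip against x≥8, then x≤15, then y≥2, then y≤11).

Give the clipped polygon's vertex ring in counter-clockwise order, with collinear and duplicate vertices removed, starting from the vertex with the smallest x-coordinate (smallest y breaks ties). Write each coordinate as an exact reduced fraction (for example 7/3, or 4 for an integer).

1. After x ≥ 8: [(8,1) (16,5) (19,9) (16,20) (8,132/7)]
2. After x ≤ 15: [(8,1) (15,9/2) (15,139/7) (8,132/7)]
3. After y ≥ 2: [(8,2) (10,2) (15,9/2) (15,139/7) (8,132/7)]
4. After y ≤ 11: [(8,11) (8,2) (10,2) (15,9/2) (15,11)]
5. Canonical ring: [(8,2) (10,2) (15,9/2) (15,11) (8,11)]

Clipped polygon: [(8,2) (10,2) (15,9/2) (15,11) (8,11)]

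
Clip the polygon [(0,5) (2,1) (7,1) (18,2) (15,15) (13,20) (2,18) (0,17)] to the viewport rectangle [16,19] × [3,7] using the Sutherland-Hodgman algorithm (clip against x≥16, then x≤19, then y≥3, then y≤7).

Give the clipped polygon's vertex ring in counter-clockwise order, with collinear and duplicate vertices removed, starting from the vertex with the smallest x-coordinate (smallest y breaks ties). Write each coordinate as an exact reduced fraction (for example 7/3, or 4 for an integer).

1. After x ≥ 16: [(16,20/11) (18,2) (16,32/3)]
2. After x ≤ 19: [(16,20/11) (18,2) (16,32/3)]
3. After y ≥ 3: [(16,3) (231/13,3) (16,32/3)]
4. After y ≤ 7: [(16,7) (16,3) (231/13,3) (219/13,7)]
5. Canonical ring: [(16,3) (231/13,3) (219/13,7) (16,7)]

Clipped polygon: [(16,3) (231/13,3) (219/13,7) (16,7)]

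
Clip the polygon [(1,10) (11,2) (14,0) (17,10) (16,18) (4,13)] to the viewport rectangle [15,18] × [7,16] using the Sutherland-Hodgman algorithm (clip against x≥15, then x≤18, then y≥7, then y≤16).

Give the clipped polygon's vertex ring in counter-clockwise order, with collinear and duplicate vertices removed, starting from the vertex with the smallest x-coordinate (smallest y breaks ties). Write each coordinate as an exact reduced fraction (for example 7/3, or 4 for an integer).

Clipped polygon: [(15,7) (161/10,7) (17,10) (65/4,16) (15,16)]

1. After x ≥ 15: [(15,10/3) (17,10) (16,18) (15,211/12)]
2. After x ≤ 18: [(15,10/3) (17,10) (16,18) (15,211/12)]
3. After y ≥ 7: [(15,7) (161/10,7) (17,10) (16,18) (15,211/12)]
4. After y ≤ 16: [(15,16) (15,7) (161/10,7) (17,10) (65/4,16)]
5. Canonical ring: [(15,7) (161/10,7) (17,10) (65/4,16) (15,16)]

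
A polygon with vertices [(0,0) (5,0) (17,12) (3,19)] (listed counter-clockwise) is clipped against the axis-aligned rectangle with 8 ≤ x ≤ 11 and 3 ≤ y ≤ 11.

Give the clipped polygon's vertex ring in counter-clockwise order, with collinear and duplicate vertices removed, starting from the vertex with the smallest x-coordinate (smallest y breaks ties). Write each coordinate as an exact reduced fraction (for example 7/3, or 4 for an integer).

Clipped polygon: [(8,3) (11,6) (11,11) (8,11)]

1. After x ≥ 8: [(8,3) (17,12) (8,33/2)]
2. After x ≤ 11: [(8,3) (11,6) (11,15) (8,33/2)]
3. After y ≥ 3: [(8,3) (11,6) (11,15) (8,33/2)]
4. After y ≤ 11: [(8,11) (8,3) (11,6) (11,11)]
5. Canonical ring: [(8,3) (11,6) (11,11) (8,11)]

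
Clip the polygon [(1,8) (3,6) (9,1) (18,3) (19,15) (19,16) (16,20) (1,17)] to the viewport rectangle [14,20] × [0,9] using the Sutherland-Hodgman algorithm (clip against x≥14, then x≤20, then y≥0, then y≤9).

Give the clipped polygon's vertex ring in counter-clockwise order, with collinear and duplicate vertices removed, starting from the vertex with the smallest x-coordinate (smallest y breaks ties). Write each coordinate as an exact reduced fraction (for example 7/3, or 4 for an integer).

Clipped polygon: [(14,19/9) (18,3) (37/2,9) (14,9)]

1. After x ≥ 14: [(14,19/9) (18,3) (19,15) (19,16) (16,20) (14,98/5)]
2. After x ≤ 20: [(14,19/9) (18,3) (19,15) (19,16) (16,20) (14,98/5)]
3. After y ≥ 0: [(14,19/9) (18,3) (19,15) (19,16) (16,20) (14,98/5)]
4. After y ≤ 9: [(14,9) (14,19/9) (18,3) (37/2,9)]
5. Canonical ring: [(14,19/9) (18,3) (37/2,9) (14,9)]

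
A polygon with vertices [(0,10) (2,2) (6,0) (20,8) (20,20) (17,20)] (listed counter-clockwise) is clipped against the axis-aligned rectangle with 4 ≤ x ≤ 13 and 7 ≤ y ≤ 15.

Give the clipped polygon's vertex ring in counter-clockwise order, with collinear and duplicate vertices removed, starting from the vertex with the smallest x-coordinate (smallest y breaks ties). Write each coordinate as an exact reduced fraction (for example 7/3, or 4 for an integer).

1. After x ≥ 4: [(4,210/17) (4,1) (6,0) (20,8) (20,20) (17,20)]
2. After x ≤ 13: [(13,300/17) (4,210/17) (4,1) (6,0) (13,4)]
3. After y ≥ 7: [(13,7) (13,300/17) (4,210/17) (4,7)]
4. After y ≤ 15: [(13,7) (13,15) (17/2,15) (4,210/17) (4,7)]
5. Canonical ring: [(4,7) (13,7) (13,15) (17/2,15) (4,210/17)]

Clipped polygon: [(4,7) (13,7) (13,15) (17/2,15) (4,210/17)]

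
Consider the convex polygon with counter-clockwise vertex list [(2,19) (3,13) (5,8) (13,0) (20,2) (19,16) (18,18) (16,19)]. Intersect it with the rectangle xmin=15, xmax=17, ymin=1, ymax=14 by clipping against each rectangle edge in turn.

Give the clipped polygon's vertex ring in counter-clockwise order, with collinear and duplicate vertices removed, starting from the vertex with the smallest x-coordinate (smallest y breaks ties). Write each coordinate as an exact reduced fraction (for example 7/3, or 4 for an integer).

Clipped polygon: [(15,1) (33/2,1) (17,8/7) (17,14) (15,14)]

1. After x ≥ 15: [(15,19) (15,4/7) (20,2) (19,16) (18,18) (16,19)]
2. After x ≤ 17: [(15,19) (15,4/7) (17,8/7) (17,37/2) (16,19)]
3. After y ≥ 1: [(15,19) (15,1) (33/2,1) (17,8/7) (17,37/2) (16,19)]
4. After y ≤ 14: [(15,14) (15,1) (33/2,1) (17,8/7) (17,14)]
5. Canonical ring: [(15,1) (33/2,1) (17,8/7) (17,14) (15,14)]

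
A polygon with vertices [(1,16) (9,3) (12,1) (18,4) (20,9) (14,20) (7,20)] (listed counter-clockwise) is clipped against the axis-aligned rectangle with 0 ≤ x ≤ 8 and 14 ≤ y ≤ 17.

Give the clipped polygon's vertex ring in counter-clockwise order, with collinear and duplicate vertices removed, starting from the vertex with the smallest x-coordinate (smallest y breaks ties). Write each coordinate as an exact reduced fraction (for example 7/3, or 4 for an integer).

Clipped polygon: [(1,16) (29/13,14) (8,14) (8,17) (5/2,17)]

1. After x ≥ 0: [(1,16) (9,3) (12,1) (18,4) (20,9) (14,20) (7,20)]
2. After x ≤ 8: [(1,16) (8,37/8) (8,20) (7,20)]
3. After y ≥ 14: [(1,16) (29/13,14) (8,14) (8,20) (7,20)]
4. After y ≤ 17: [(5/2,17) (1,16) (29/13,14) (8,14) (8,17)]
5. Canonical ring: [(1,16) (29/13,14) (8,14) (8,17) (5/2,17)]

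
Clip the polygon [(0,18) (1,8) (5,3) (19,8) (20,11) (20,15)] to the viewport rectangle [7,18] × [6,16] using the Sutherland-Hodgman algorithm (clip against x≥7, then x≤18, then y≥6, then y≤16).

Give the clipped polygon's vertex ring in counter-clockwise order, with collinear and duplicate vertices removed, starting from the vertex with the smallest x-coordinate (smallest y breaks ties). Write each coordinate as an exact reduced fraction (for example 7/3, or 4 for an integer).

1. After x ≥ 7: [(7,339/20) (7,26/7) (19,8) (20,11) (20,15)]
2. After x ≤ 18: [(18,153/10) (7,339/20) (7,26/7) (18,107/14)]
3. After y ≥ 6: [(18,153/10) (7,339/20) (7,6) (67/5,6) (18,107/14)]
4. After y ≤ 16: [(18,153/10) (40/3,16) (7,16) (7,6) (67/5,6) (18,107/14)]
5. Canonical ring: [(7,6) (67/5,6) (18,107/14) (18,153/10) (40/3,16) (7,16)]

Clipped polygon: [(7,6) (67/5,6) (18,107/14) (18,153/10) (40/3,16) (7,16)]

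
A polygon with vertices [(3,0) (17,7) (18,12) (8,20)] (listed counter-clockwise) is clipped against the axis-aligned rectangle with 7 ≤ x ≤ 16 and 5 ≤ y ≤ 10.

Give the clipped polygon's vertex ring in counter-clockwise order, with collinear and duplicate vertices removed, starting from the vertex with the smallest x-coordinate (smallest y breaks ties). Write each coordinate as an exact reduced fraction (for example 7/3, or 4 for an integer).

Clipped polygon: [(7,5) (13,5) (16,13/2) (16,10) (7,10)]

1. After x ≥ 7: [(7,16) (7,2) (17,7) (18,12) (8,20)]
2. After x ≤ 16: [(7,16) (7,2) (16,13/2) (16,68/5) (8,20)]
3. After y ≥ 5: [(7,16) (7,5) (13,5) (16,13/2) (16,68/5) (8,20)]
4. After y ≤ 10: [(7,10) (7,5) (13,5) (16,13/2) (16,10)]
5. Canonical ring: [(7,5) (13,5) (16,13/2) (16,10) (7,10)]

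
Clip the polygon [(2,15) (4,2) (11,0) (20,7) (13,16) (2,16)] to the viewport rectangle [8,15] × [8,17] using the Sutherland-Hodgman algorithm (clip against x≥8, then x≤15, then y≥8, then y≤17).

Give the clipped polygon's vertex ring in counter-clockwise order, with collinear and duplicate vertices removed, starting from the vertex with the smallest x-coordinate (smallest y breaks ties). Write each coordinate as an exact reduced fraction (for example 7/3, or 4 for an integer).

1. After x ≥ 8: [(8,6/7) (11,0) (20,7) (13,16) (8,16)]
2. After x ≤ 15: [(8,6/7) (11,0) (15,28/9) (15,94/7) (13,16) (8,16)]
3. After y ≥ 8: [(8,8) (15,8) (15,94/7) (13,16) (8,16)]
4. After y ≤ 17: [(8,8) (15,8) (15,94/7) (13,16) (8,16)]
5. Canonical ring: [(8,8) (15,8) (15,94/7) (13,16) (8,16)]

Clipped polygon: [(8,8) (15,8) (15,94/7) (13,16) (8,16)]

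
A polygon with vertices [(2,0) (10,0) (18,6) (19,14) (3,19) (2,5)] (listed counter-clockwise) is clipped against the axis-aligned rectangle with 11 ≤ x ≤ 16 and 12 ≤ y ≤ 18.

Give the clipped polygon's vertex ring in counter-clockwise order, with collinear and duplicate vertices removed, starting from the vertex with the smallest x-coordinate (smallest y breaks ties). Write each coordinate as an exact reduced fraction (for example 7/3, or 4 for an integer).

Clipped polygon: [(11,12) (16,12) (16,239/16) (11,33/2)]

1. After x ≥ 11: [(11,3/4) (18,6) (19,14) (11,33/2)]
2. After x ≤ 16: [(11,3/4) (16,9/2) (16,239/16) (11,33/2)]
3. After y ≥ 12: [(11,12) (16,12) (16,239/16) (11,33/2)]
4. After y ≤ 18: [(11,12) (16,12) (16,239/16) (11,33/2)]
5. Canonical ring: [(11,12) (16,12) (16,239/16) (11,33/2)]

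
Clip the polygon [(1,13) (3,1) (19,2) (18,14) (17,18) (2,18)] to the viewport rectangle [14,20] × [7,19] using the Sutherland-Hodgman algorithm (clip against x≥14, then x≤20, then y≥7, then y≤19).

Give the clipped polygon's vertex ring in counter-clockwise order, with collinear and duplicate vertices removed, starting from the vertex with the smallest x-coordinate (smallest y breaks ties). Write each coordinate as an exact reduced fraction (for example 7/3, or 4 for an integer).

Clipped polygon: [(14,7) (223/12,7) (18,14) (17,18) (14,18)]

1. After x ≥ 14: [(14,27/16) (19,2) (18,14) (17,18) (14,18)]
2. After x ≤ 20: [(14,27/16) (19,2) (18,14) (17,18) (14,18)]
3. After y ≥ 7: [(14,7) (223/12,7) (18,14) (17,18) (14,18)]
4. After y ≤ 19: [(14,7) (223/12,7) (18,14) (17,18) (14,18)]
5. Canonical ring: [(14,7) (223/12,7) (18,14) (17,18) (14,18)]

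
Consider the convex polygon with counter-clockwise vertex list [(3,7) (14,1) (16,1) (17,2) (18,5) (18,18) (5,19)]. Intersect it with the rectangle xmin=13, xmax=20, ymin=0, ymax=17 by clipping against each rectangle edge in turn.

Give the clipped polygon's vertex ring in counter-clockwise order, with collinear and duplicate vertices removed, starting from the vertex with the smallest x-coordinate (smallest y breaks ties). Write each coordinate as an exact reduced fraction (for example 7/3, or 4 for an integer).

Clipped polygon: [(13,17/11) (14,1) (16,1) (17,2) (18,5) (18,17) (13,17)]

1. After x ≥ 13: [(13,17/11) (14,1) (16,1) (17,2) (18,5) (18,18) (13,239/13)]
2. After x ≤ 20: [(13,17/11) (14,1) (16,1) (17,2) (18,5) (18,18) (13,239/13)]
3. After y ≥ 0: [(13,17/11) (14,1) (16,1) (17,2) (18,5) (18,18) (13,239/13)]
4. After y ≤ 17: [(13,17) (13,17/11) (14,1) (16,1) (17,2) (18,5) (18,17)]
5. Canonical ring: [(13,17/11) (14,1) (16,1) (17,2) (18,5) (18,17) (13,17)]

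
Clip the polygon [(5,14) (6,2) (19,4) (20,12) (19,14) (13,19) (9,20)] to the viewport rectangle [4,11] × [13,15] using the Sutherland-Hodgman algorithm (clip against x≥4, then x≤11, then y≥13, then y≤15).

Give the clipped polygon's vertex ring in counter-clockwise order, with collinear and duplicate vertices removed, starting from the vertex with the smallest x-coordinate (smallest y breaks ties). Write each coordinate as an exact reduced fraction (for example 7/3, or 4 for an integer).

1. After x ≥ 4: [(5,14) (6,2) (19,4) (20,12) (19,14) (13,19) (9,20)]
2. After x ≤ 11: [(5,14) (6,2) (11,36/13) (11,39/2) (9,20)]
3. After y ≥ 13: [(5,14) (61/12,13) (11,13) (11,39/2) (9,20)]
4. After y ≤ 15: [(17/3,15) (5,14) (61/12,13) (11,13) (11,15)]
5. Canonical ring: [(5,14) (61/12,13) (11,13) (11,15) (17/3,15)]

Clipped polygon: [(5,14) (61/12,13) (11,13) (11,15) (17/3,15)]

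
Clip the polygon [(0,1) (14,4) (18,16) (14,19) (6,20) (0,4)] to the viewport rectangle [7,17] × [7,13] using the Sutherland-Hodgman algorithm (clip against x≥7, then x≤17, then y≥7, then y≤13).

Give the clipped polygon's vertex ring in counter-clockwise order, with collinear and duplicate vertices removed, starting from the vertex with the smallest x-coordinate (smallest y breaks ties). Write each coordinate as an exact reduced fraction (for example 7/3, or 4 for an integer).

1. After x ≥ 7: [(7,5/2) (14,4) (18,16) (14,19) (7,159/8)]
2. After x ≤ 17: [(7,5/2) (14,4) (17,13) (17,67/4) (14,19) (7,159/8)]
3. After y ≥ 7: [(7,7) (15,7) (17,13) (17,67/4) (14,19) (7,159/8)]
4. After y ≤ 13: [(7,13) (7,7) (15,7) (17,13) (17,13)]
5. Canonical ring: [(7,7) (15,7) (17,13) (7,13)]

Clipped polygon: [(7,7) (15,7) (17,13) (7,13)]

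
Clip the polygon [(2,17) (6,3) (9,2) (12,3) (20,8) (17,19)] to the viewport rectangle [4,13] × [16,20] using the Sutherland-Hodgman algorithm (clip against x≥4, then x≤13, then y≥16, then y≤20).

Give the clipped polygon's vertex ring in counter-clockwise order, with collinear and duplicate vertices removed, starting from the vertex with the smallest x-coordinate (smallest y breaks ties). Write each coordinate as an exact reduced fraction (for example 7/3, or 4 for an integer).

1. After x ≥ 4: [(4,259/15) (4,10) (6,3) (9,2) (12,3) (20,8) (17,19)]
2. After x ≤ 13: [(13,277/15) (4,259/15) (4,10) (6,3) (9,2) (12,3) (13,29/8)]
3. After y ≥ 16: [(13,16) (13,277/15) (4,259/15) (4,16)]
4. After y ≤ 20: [(13,16) (13,277/15) (4,259/15) (4,16)]
5. Canonical ring: [(4,16) (13,16) (13,277/15) (4,259/15)]

Clipped polygon: [(4,16) (13,16) (13,277/15) (4,259/15)]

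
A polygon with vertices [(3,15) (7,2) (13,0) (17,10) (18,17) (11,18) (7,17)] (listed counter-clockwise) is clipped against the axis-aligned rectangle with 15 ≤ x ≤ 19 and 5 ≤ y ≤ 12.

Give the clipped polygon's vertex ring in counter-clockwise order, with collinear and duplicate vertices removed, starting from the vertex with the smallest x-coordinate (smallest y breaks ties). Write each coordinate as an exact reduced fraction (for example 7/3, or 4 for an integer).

1. After x ≥ 15: [(15,5) (17,10) (18,17) (15,122/7)]
2. After x ≤ 19: [(15,5) (17,10) (18,17) (15,122/7)]
3. After y ≥ 5: [(15,5) (17,10) (18,17) (15,122/7)]
4. After y ≤ 12: [(15,12) (15,5) (17,10) (121/7,12)]
5. Canonical ring: [(15,5) (17,10) (121/7,12) (15,12)]

Clipped polygon: [(15,5) (17,10) (121/7,12) (15,12)]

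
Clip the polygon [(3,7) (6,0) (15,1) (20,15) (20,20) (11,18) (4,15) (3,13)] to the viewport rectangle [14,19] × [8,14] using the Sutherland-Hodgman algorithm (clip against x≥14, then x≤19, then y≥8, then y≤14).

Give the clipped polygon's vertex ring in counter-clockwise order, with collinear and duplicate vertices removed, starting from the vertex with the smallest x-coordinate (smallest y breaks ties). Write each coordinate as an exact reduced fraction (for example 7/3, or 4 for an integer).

1. After x ≥ 14: [(14,8/9) (15,1) (20,15) (20,20) (14,56/3)]
2. After x ≤ 19: [(14,8/9) (15,1) (19,61/5) (19,178/9) (14,56/3)]
3. After y ≥ 8: [(14,8) (35/2,8) (19,61/5) (19,178/9) (14,56/3)]
4. After y ≤ 14: [(14,14) (14,8) (35/2,8) (19,61/5) (19,14)]
5. Canonical ring: [(14,8) (35/2,8) (19,61/5) (19,14) (14,14)]

Clipped polygon: [(14,8) (35/2,8) (19,61/5) (19,14) (14,14)]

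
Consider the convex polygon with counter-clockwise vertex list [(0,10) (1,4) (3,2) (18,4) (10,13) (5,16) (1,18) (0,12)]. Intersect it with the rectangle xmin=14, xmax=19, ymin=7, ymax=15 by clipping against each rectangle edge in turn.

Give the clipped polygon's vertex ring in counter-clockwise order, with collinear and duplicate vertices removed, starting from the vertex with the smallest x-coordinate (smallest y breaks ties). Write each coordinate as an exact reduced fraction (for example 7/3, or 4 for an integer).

Clipped polygon: [(14,7) (46/3,7) (14,17/2)]

1. After x ≥ 14: [(14,52/15) (18,4) (14,17/2)]
2. After x ≤ 19: [(14,52/15) (18,4) (14,17/2)]
3. After y ≥ 7: [(14,7) (46/3,7) (14,17/2)]
4. After y ≤ 15: [(14,7) (46/3,7) (14,17/2)]
5. Canonical ring: [(14,7) (46/3,7) (14,17/2)]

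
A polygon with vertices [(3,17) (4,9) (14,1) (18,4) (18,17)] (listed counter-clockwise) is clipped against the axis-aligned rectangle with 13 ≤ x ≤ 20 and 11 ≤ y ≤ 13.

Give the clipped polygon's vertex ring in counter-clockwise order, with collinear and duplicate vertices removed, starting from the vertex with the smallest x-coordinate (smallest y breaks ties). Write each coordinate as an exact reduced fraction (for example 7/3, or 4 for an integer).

Clipped polygon: [(13,11) (18,11) (18,13) (13,13)]

1. After x ≥ 13: [(13,17) (13,9/5) (14,1) (18,4) (18,17)]
2. After x ≤ 20: [(13,17) (13,9/5) (14,1) (18,4) (18,17)]
3. After y ≥ 11: [(13,17) (13,11) (18,11) (18,17)]
4. After y ≤ 13: [(13,13) (13,11) (18,11) (18,13)]
5. Canonical ring: [(13,11) (18,11) (18,13) (13,13)]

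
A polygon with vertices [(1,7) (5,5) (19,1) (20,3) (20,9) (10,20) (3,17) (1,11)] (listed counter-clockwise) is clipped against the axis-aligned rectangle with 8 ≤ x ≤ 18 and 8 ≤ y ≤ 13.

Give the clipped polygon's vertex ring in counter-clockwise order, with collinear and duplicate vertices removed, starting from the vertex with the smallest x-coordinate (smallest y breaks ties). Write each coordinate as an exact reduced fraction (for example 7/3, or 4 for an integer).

Clipped polygon: [(8,8) (18,8) (18,56/5) (180/11,13) (8,13)]

1. After x ≥ 8: [(8,29/7) (19,1) (20,3) (20,9) (10,20) (8,134/7)]
2. After x ≤ 18: [(8,29/7) (18,9/7) (18,56/5) (10,20) (8,134/7)]
3. After y ≥ 8: [(8,8) (18,8) (18,56/5) (10,20) (8,134/7)]
4. After y ≤ 13: [(8,13) (8,8) (18,8) (18,56/5) (180/11,13)]
5. Canonical ring: [(8,8) (18,8) (18,56/5) (180/11,13) (8,13)]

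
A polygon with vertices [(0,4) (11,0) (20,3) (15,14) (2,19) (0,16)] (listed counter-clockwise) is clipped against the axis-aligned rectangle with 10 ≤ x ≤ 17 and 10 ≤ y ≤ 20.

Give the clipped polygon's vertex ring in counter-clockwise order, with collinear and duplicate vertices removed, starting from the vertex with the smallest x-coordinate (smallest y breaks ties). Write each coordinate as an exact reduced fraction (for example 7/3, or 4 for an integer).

Clipped polygon: [(10,10) (185/11,10) (15,14) (10,207/13)]

1. After x ≥ 10: [(10,4/11) (11,0) (20,3) (15,14) (10,207/13)]
2. After x ≤ 17: [(10,4/11) (11,0) (17,2) (17,48/5) (15,14) (10,207/13)]
3. After y ≥ 10: [(10,10) (185/11,10) (15,14) (10,207/13)]
4. After y ≤ 20: [(10,10) (185/11,10) (15,14) (10,207/13)]
5. Canonical ring: [(10,10) (185/11,10) (15,14) (10,207/13)]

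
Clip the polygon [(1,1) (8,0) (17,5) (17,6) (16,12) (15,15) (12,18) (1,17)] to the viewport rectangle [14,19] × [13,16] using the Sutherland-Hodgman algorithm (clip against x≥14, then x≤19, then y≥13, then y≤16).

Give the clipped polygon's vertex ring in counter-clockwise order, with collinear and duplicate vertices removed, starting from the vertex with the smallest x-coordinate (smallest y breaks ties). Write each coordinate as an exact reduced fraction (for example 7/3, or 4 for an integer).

Clipped polygon: [(14,13) (47/3,13) (15,15) (14,16)]

1. After x ≥ 14: [(14,10/3) (17,5) (17,6) (16,12) (15,15) (14,16)]
2. After x ≤ 19: [(14,10/3) (17,5) (17,6) (16,12) (15,15) (14,16)]
3. After y ≥ 13: [(14,13) (47/3,13) (15,15) (14,16)]
4. After y ≤ 16: [(14,13) (47/3,13) (15,15) (14,16)]
5. Canonical ring: [(14,13) (47/3,13) (15,15) (14,16)]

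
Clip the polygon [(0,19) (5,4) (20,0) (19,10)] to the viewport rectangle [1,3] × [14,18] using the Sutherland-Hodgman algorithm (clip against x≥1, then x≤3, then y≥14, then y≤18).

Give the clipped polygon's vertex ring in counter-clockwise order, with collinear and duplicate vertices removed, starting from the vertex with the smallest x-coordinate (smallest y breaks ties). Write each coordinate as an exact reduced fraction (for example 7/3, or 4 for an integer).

Clipped polygon: [(1,16) (5/3,14) (3,14) (3,334/19) (19/9,18) (1,18)]

1. After x ≥ 1: [(1,352/19) (1,16) (5,4) (20,0) (19,10)]
2. After x ≤ 3: [(3,334/19) (1,352/19) (1,16) (3,10)]
3. After y ≥ 14: [(3,14) (3,334/19) (1,352/19) (1,16) (5/3,14)]
4. After y ≤ 18: [(3,14) (3,334/19) (19/9,18) (1,18) (1,16) (5/3,14)]
5. Canonical ring: [(1,16) (5/3,14) (3,14) (3,334/19) (19/9,18) (1,18)]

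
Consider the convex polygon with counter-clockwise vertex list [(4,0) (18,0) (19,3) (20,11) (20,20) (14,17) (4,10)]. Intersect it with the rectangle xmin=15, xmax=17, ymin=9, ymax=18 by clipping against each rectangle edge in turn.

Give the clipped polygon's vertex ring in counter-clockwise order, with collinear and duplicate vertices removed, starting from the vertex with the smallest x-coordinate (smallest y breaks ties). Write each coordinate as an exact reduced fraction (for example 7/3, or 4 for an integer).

Clipped polygon: [(15,9) (17,9) (17,18) (16,18) (15,35/2)]

1. After x ≥ 15: [(15,0) (18,0) (19,3) (20,11) (20,20) (15,35/2)]
2. After x ≤ 17: [(15,0) (17,0) (17,37/2) (15,35/2)]
3. After y ≥ 9: [(15,9) (17,9) (17,37/2) (15,35/2)]
4. After y ≤ 18: [(15,9) (17,9) (17,18) (16,18) (15,35/2)]
5. Canonical ring: [(15,9) (17,9) (17,18) (16,18) (15,35/2)]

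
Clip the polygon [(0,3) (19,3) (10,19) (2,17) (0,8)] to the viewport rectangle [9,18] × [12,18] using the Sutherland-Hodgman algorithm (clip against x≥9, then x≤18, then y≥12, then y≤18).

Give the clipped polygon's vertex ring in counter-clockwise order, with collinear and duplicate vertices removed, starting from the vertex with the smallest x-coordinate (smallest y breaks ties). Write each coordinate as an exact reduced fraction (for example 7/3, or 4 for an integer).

1. After x ≥ 9: [(9,3) (19,3) (10,19) (9,75/4)]
2. After x ≤ 18: [(9,3) (18,3) (18,43/9) (10,19) (9,75/4)]
3. After y ≥ 12: [(9,12) (223/16,12) (10,19) (9,75/4)]
4. After y ≤ 18: [(9,18) (9,12) (223/16,12) (169/16,18)]
5. Canonical ring: [(9,12) (223/16,12) (169/16,18) (9,18)]

Clipped polygon: [(9,12) (223/16,12) (169/16,18) (9,18)]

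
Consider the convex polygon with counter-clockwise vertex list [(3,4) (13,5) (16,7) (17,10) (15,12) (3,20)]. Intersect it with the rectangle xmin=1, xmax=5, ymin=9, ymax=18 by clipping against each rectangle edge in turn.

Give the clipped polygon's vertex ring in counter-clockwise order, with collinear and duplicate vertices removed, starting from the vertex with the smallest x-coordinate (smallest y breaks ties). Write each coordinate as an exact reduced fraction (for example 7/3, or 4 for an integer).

Clipped polygon: [(3,9) (5,9) (5,18) (3,18)]

1. After x ≥ 1: [(3,4) (13,5) (16,7) (17,10) (15,12) (3,20)]
2. After x ≤ 5: [(3,4) (5,21/5) (5,56/3) (3,20)]
3. After y ≥ 9: [(3,9) (5,9) (5,56/3) (3,20)]
4. After y ≤ 18: [(3,18) (3,9) (5,9) (5,18)]
5. Canonical ring: [(3,9) (5,9) (5,18) (3,18)]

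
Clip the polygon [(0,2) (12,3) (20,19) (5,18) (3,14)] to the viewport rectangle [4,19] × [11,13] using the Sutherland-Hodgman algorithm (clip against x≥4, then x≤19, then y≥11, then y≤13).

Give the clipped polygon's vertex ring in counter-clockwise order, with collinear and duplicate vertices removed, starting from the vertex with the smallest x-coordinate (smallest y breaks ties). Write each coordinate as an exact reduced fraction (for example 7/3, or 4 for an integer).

Clipped polygon: [(4,11) (16,11) (17,13) (4,13)]

1. After x ≥ 4: [(4,7/3) (12,3) (20,19) (5,18) (4,16)]
2. After x ≤ 19: [(4,7/3) (12,3) (19,17) (19,284/15) (5,18) (4,16)]
3. After y ≥ 11: [(4,11) (16,11) (19,17) (19,284/15) (5,18) (4,16)]
4. After y ≤ 13: [(4,13) (4,11) (16,11) (17,13)]
5. Canonical ring: [(4,11) (16,11) (17,13) (4,13)]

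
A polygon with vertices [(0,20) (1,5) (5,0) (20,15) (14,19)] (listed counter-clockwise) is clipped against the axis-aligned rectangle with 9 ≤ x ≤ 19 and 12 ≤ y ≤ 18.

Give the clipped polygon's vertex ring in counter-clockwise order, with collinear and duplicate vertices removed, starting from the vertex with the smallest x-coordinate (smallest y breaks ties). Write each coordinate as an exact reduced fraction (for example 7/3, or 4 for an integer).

1. After x ≥ 9: [(9,271/14) (9,4) (20,15) (14,19)]
2. After x ≤ 19: [(9,271/14) (9,4) (19,14) (19,47/3) (14,19)]
3. After y ≥ 12: [(9,271/14) (9,12) (17,12) (19,14) (19,47/3) (14,19)]
4. After y ≤ 18: [(9,18) (9,12) (17,12) (19,14) (19,47/3) (31/2,18)]
5. Canonical ring: [(9,12) (17,12) (19,14) (19,47/3) (31/2,18) (9,18)]

Clipped polygon: [(9,12) (17,12) (19,14) (19,47/3) (31/2,18) (9,18)]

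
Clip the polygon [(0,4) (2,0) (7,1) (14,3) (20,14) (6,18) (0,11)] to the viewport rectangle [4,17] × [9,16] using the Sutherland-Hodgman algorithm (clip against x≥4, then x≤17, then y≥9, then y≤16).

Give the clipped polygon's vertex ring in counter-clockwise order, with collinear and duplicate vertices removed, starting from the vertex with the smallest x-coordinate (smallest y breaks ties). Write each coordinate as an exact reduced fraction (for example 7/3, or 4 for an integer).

1. After x ≥ 4: [(4,2/5) (7,1) (14,3) (20,14) (6,18) (4,47/3)]
2. After x ≤ 17: [(4,2/5) (7,1) (14,3) (17,17/2) (17,104/7) (6,18) (4,47/3)]
3. After y ≥ 9: [(4,9) (17,9) (17,104/7) (6,18) (4,47/3)]
4. After y ≤ 16: [(4,9) (17,9) (17,104/7) (13,16) (30/7,16) (4,47/3)]
5. Canonical ring: [(4,9) (17,9) (17,104/7) (13,16) (30/7,16) (4,47/3)]

Clipped polygon: [(4,9) (17,9) (17,104/7) (13,16) (30/7,16) (4,47/3)]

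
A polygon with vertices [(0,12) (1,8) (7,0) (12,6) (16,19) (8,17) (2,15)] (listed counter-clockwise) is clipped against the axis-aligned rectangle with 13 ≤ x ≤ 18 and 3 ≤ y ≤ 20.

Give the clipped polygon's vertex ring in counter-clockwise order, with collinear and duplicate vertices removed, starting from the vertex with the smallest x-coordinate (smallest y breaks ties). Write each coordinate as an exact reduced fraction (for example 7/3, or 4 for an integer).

Clipped polygon: [(13,37/4) (16,19) (13,73/4)]

1. After x ≥ 13: [(13,37/4) (16,19) (13,73/4)]
2. After x ≤ 18: [(13,37/4) (16,19) (13,73/4)]
3. After y ≥ 3: [(13,37/4) (16,19) (13,73/4)]
4. After y ≤ 20: [(13,37/4) (16,19) (13,73/4)]
5. Canonical ring: [(13,37/4) (16,19) (13,73/4)]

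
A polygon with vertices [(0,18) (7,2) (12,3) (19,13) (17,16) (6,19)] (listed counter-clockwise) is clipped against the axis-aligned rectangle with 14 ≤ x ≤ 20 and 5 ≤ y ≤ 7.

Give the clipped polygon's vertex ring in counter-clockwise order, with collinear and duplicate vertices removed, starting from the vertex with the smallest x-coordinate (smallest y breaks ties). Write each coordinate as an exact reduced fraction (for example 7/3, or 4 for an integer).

Clipped polygon: [(14,41/7) (74/5,7) (14,7)]

1. After x ≥ 14: [(14,41/7) (19,13) (17,16) (14,185/11)]
2. After x ≤ 20: [(14,41/7) (19,13) (17,16) (14,185/11)]
3. After y ≥ 5: [(14,41/7) (19,13) (17,16) (14,185/11)]
4. After y ≤ 7: [(14,7) (14,41/7) (74/5,7)]
5. Canonical ring: [(14,41/7) (74/5,7) (14,7)]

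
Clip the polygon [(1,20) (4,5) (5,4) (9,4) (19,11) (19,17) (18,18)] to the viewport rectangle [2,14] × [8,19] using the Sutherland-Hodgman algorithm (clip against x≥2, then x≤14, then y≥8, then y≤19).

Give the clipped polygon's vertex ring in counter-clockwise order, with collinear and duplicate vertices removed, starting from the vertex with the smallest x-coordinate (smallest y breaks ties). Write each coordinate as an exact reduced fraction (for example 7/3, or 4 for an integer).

1. After x ≥ 2: [(2,338/17) (2,15) (4,5) (5,4) (9,4) (19,11) (19,17) (18,18)]
2. After x ≤ 14: [(14,314/17) (2,338/17) (2,15) (4,5) (5,4) (9,4) (14,15/2)]
3. After y ≥ 8: [(14,8) (14,314/17) (2,338/17) (2,15) (17/5,8)]
4. After y ≤ 19: [(14,8) (14,314/17) (19/2,19) (2,19) (2,15) (17/5,8)]
5. Canonical ring: [(2,15) (17/5,8) (14,8) (14,314/17) (19/2,19) (2,19)]

Clipped polygon: [(2,15) (17/5,8) (14,8) (14,314/17) (19/2,19) (2,19)]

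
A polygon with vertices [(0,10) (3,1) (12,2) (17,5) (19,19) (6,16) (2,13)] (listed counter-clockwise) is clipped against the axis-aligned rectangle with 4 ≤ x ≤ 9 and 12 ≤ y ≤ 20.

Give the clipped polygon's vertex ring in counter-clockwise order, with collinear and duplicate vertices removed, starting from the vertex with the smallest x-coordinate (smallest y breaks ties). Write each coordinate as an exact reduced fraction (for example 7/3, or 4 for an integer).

1. After x ≥ 4: [(4,10/9) (12,2) (17,5) (19,19) (6,16) (4,29/2)]
2. After x ≤ 9: [(4,10/9) (9,5/3) (9,217/13) (6,16) (4,29/2)]
3. After y ≥ 12: [(4,12) (9,12) (9,217/13) (6,16) (4,29/2)]
4. After y ≤ 20: [(4,12) (9,12) (9,217/13) (6,16) (4,29/2)]
5. Canonical ring: [(4,12) (9,12) (9,217/13) (6,16) (4,29/2)]

Clipped polygon: [(4,12) (9,12) (9,217/13) (6,16) (4,29/2)]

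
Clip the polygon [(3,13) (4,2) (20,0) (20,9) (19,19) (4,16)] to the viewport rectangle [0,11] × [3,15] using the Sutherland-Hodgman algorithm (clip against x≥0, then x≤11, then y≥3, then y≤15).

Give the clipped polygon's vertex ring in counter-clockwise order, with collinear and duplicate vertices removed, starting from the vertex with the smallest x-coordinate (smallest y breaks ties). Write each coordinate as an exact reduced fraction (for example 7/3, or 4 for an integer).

1. After x ≥ 0: [(3,13) (4,2) (20,0) (20,9) (19,19) (4,16)]
2. After x ≤ 11: [(3,13) (4,2) (11,9/8) (11,87/5) (4,16)]
3. After y ≥ 3: [(3,13) (43/11,3) (11,3) (11,87/5) (4,16)]
4. After y ≤ 15: [(11/3,15) (3,13) (43/11,3) (11,3) (11,15)]
5. Canonical ring: [(3,13) (43/11,3) (11,3) (11,15) (11/3,15)]

Clipped polygon: [(3,13) (43/11,3) (11,3) (11,15) (11/3,15)]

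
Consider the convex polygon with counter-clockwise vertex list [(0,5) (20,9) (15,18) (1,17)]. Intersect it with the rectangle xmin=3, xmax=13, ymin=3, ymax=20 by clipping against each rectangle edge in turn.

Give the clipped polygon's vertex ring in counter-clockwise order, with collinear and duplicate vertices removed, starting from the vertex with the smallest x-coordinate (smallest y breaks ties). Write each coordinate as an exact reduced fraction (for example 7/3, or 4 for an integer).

Clipped polygon: [(3,28/5) (13,38/5) (13,125/7) (3,120/7)]

1. After x ≥ 3: [(3,28/5) (20,9) (15,18) (3,120/7)]
2. After x ≤ 13: [(3,28/5) (13,38/5) (13,125/7) (3,120/7)]
3. After y ≥ 3: [(3,28/5) (13,38/5) (13,125/7) (3,120/7)]
4. After y ≤ 20: [(3,28/5) (13,38/5) (13,125/7) (3,120/7)]
5. Canonical ring: [(3,28/5) (13,38/5) (13,125/7) (3,120/7)]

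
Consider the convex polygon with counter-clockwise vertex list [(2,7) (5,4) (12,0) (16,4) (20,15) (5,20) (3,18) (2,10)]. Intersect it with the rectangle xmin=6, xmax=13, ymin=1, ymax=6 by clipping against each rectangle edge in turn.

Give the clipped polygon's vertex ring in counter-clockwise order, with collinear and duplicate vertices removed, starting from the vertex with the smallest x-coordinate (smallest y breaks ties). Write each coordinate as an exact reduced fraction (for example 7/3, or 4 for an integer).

1. After x ≥ 6: [(6,24/7) (12,0) (16,4) (20,15) (6,59/3)]
2. After x ≤ 13: [(6,24/7) (12,0) (13,1) (13,52/3) (6,59/3)]
3. After y ≥ 1: [(6,24/7) (41/4,1) (13,1) (13,1) (13,52/3) (6,59/3)]
4. After y ≤ 6: [(6,6) (6,24/7) (41/4,1) (13,1) (13,1) (13,6)]
5. Canonical ring: [(6,24/7) (41/4,1) (13,1) (13,6) (6,6)]

Clipped polygon: [(6,24/7) (41/4,1) (13,1) (13,6) (6,6)]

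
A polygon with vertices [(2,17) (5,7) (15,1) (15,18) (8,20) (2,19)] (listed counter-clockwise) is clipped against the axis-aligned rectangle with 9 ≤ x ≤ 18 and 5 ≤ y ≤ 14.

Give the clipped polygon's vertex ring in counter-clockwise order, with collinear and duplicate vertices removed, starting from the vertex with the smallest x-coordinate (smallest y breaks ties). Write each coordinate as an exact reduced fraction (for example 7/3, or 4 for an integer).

Clipped polygon: [(9,5) (15,5) (15,14) (9,14)]

1. After x ≥ 9: [(9,23/5) (15,1) (15,18) (9,138/7)]
2. After x ≤ 18: [(9,23/5) (15,1) (15,18) (9,138/7)]
3. After y ≥ 5: [(9,5) (15,5) (15,18) (9,138/7)]
4. After y ≤ 14: [(9,14) (9,5) (15,5) (15,14)]
5. Canonical ring: [(9,5) (15,5) (15,14) (9,14)]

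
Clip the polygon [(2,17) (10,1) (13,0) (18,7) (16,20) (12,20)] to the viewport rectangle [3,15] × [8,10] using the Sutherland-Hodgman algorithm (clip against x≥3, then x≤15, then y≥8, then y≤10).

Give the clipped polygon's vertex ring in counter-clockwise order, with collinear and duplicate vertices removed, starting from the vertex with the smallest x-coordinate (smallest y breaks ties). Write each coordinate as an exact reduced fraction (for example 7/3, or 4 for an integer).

Clipped polygon: [(11/2,10) (13/2,8) (15,8) (15,10)]

1. After x ≥ 3: [(3,173/10) (3,15) (10,1) (13,0) (18,7) (16,20) (12,20)]
2. After x ≤ 15: [(3,173/10) (3,15) (10,1) (13,0) (15,14/5) (15,20) (12,20)]
3. After y ≥ 8: [(3,173/10) (3,15) (13/2,8) (15,8) (15,20) (12,20)]
4. After y ≤ 10: [(11/2,10) (13/2,8) (15,8) (15,10)]
5. Canonical ring: [(11/2,10) (13/2,8) (15,8) (15,10)]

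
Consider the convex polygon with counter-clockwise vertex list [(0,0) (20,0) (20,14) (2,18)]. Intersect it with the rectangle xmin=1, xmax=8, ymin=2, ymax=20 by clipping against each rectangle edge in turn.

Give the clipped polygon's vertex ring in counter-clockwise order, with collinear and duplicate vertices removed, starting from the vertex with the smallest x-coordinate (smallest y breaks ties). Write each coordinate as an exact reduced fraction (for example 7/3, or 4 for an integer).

Clipped polygon: [(1,2) (8,2) (8,50/3) (2,18) (1,9)]

1. After x ≥ 1: [(1,9) (1,0) (20,0) (20,14) (2,18)]
2. After x ≤ 8: [(1,9) (1,0) (8,0) (8,50/3) (2,18)]
3. After y ≥ 2: [(1,9) (1,2) (8,2) (8,50/3) (2,18)]
4. After y ≤ 20: [(1,9) (1,2) (8,2) (8,50/3) (2,18)]
5. Canonical ring: [(1,2) (8,2) (8,50/3) (2,18) (1,9)]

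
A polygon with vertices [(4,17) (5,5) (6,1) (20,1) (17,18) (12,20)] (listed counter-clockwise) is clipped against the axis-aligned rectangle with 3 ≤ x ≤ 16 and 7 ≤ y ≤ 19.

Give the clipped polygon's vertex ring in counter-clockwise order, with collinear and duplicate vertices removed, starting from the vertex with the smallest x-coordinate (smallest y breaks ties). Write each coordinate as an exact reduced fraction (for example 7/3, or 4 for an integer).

Clipped polygon: [(4,17) (29/6,7) (16,7) (16,92/5) (29/2,19) (28/3,19)]

1. After x ≥ 3: [(4,17) (5,5) (6,1) (20,1) (17,18) (12,20)]
2. After x ≤ 16: [(4,17) (5,5) (6,1) (16,1) (16,92/5) (12,20)]
3. After y ≥ 7: [(4,17) (29/6,7) (16,7) (16,92/5) (12,20)]
4. After y ≤ 19: [(28/3,19) (4,17) (29/6,7) (16,7) (16,92/5) (29/2,19)]
5. Canonical ring: [(4,17) (29/6,7) (16,7) (16,92/5) (29/2,19) (28/3,19)]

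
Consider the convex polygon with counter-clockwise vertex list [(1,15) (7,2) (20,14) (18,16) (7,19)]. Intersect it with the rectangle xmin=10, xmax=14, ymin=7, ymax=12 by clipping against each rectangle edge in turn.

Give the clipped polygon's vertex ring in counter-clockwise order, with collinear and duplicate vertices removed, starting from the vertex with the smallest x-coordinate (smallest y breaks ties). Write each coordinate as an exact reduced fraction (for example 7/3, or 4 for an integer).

1. After x ≥ 10: [(10,62/13) (20,14) (18,16) (10,200/11)]
2. After x ≤ 14: [(10,62/13) (14,110/13) (14,188/11) (10,200/11)]
3. After y ≥ 7: [(10,7) (149/12,7) (14,110/13) (14,188/11) (10,200/11)]
4. After y ≤ 12: [(10,12) (10,7) (149/12,7) (14,110/13) (14,12)]
5. Canonical ring: [(10,7) (149/12,7) (14,110/13) (14,12) (10,12)]

Clipped polygon: [(10,7) (149/12,7) (14,110/13) (14,12) (10,12)]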